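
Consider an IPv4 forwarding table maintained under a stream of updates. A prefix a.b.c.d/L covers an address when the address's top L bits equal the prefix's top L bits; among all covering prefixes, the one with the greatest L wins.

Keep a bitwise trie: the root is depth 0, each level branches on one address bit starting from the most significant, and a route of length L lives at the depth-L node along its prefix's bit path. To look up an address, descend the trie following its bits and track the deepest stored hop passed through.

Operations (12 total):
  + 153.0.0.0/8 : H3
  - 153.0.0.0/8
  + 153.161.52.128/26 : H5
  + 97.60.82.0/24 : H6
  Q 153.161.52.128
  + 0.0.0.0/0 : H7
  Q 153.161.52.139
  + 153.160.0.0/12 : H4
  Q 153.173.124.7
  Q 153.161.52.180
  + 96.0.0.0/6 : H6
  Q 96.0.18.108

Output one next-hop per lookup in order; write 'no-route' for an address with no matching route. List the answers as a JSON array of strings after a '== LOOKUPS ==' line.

Process each operation:
  + 153.0.0.0/8 (H3) depth=8
  - 153.0.0.0/8 clear@8
  + 153.161.52.128/26 (H5) depth=26
  + 97.60.82.0/24 (H6) depth=24
  ? 153.161.52.128  path d0:-→d1:-→d2:-→d3:-→d4:-→d5:-→d6:-→d7:-→d8:-→d9:-→d10:-→d11:-→d12:-→d13:-→d14:-→d15:-→d16:-→d17:-→d18:-→d19:-→d20:-→d21:-→d22:-→d23:-→d24:-→d25:-→d26:H5  best=H5
  + 0.0.0.0/0 (H7) depth=0
  ? 153.161.52.139  path d0:H7→d1:-→d2:-→d3:-→d4:-→d5:-→d6:-→d7:-→d8:-→d9:-→d10:-→d11:-→d12:-→d13:-→d14:-→d15:-→d16:-→d17:-→d18:-→d19:-→d20:-→d21:-→d22:-→d23:-→d24:-→d25:-→d26:H5  best=H5
  + 153.160.0.0/12 (H4) depth=12
  ? 153.173.124.7  path d0:H7→d1:-→d2:-→d3:-→d4:-→d5:-→d6:-→d7:-→d8:-→d9:-→d10:-→d11:-→d12:H4  best=H4
  ? 153.161.52.180  path d0:H7→d1:-→d2:-→d3:-→d4:-→d5:-→d6:-→d7:-→d8:-→d9:-→d10:-→d11:-→d12:H4→d13:-→d14:-→d15:-→d16:-→d17:-→d18:-→d19:-→d20:-→d21:-→d22:-→d23:-→d24:-→d25:-→d26:H5  best=H5
  + 96.0.0.0/6 (H6) depth=6
  ? 96.0.18.108  path d0:H7→d1:-→d2:-→d3:-→d4:-→d5:-→d6:H6→d7:-  best=H6

== LOOKUPS ==
["H5","H5","H4","H5","H6"]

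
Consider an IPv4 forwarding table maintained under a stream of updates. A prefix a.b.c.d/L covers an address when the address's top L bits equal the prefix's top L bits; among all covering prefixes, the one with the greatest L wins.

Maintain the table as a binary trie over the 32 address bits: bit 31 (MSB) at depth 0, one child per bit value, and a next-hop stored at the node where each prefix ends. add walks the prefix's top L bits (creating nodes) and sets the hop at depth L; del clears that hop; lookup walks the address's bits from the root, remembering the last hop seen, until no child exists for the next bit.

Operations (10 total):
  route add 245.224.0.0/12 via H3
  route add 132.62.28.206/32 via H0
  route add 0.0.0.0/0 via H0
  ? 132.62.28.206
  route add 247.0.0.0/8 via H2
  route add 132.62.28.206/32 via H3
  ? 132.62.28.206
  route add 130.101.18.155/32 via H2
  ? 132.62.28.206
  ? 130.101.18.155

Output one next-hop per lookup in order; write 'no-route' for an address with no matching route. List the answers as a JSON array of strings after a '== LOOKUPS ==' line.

Trace:
  add 245.224.0.0/12 -> H3 at depth 12
  add 132.62.28.206/32 -> H0 at depth 32
  add 0.0.0.0/0 -> H0 at depth 0
  ? 132.62.28.206  path d0:H0→d1:-→d2:-→d3:-→d4:-→d5:-→d6:-→d7:-→d8:-→d9:-→d10:-→d11:-→d12:-→d13:-→d14:-→d15:-→d16:-→d17:-→d18:-→d19:-→d20:-→d21:-→d22:-→d23:-→d24:-→d25:-→d26:-→d27:-→d28:-→d29:-→d30:-→d31:-→d32:H0  best=H0
  add 247.0.0.0/8 -> H2 at depth 8
  add 132.62.28.206/32 -> H3 at depth 32
  ? 132.62.28.206  path d0:H0→d1:-→d2:-→d3:-→d4:-→d5:-→d6:-→d7:-→d8:-→d9:-→d10:-→d11:-→d12:-→d13:-→d14:-→d15:-→d16:-→d17:-→d18:-→d19:-→d20:-→d21:-→d22:-→d23:-→d24:-→d25:-→d26:-→d27:-→d28:-→d29:-→d30:-→d31:-→d32:H3  best=H3
  add 130.101.18.155/32 -> H2 at depth 32
  ? 132.62.28.206  path d0:H0→d1:-→d2:-→d3:-→d4:-→d5:-→d6:-→d7:-→d8:-→d9:-→d10:-→d11:-→d12:-→d13:-→d14:-→d15:-→d16:-→d17:-→d18:-→d19:-→d20:-→d21:-→d22:-→d23:-→d24:-→d25:-→d26:-→d27:-→d28:-→d29:-→d30:-→d31:-→d32:H3  best=H3
  ? 130.101.18.155  path d0:H0→d1:-→d2:-→d3:-→d4:-→d5:-→d6:-→d7:-→d8:-→d9:-→d10:-→d11:-→d12:-→d13:-→d14:-→d15:-→d16:-→d17:-→d18:-→d19:-→d20:-→d21:-→d22:-→d23:-→d24:-→d25:-→d26:-→d27:-→d28:-→d29:-→d30:-→d31:-→d32:H2  best=H2

== LOOKUPS ==
["H0","H3","H3","H2"]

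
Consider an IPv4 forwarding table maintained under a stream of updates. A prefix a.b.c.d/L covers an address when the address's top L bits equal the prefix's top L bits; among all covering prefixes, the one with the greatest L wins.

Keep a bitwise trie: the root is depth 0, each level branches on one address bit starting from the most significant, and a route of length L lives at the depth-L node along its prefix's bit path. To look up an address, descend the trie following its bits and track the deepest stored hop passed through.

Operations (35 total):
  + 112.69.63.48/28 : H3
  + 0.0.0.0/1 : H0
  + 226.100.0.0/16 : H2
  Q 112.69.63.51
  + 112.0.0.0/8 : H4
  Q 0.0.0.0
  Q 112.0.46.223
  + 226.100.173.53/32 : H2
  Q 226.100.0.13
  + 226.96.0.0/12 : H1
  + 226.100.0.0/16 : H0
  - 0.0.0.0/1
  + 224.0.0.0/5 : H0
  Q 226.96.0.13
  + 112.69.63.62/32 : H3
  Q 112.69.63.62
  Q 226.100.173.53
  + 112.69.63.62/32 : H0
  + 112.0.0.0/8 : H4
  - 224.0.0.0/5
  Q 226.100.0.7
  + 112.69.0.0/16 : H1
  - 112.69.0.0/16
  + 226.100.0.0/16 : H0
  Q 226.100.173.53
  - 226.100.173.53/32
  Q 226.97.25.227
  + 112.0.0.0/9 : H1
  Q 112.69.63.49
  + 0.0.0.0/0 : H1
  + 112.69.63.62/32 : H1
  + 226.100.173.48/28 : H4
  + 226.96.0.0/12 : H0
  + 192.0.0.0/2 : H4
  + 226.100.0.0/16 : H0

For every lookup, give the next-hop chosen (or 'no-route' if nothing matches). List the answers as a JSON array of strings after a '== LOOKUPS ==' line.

Process each operation:
  + 112.69.63.48/28 (H3) depth=28
  + 0.0.0.0/1 (H0) depth=1
  + 226.100.0.0/16 (H2) depth=16
  Q 112.69.63.51: descend 0111000001000101001111110011 ; hops seen [H0,H3] ; pick H3
  + 112.0.0.0/8 (H4) depth=8
  Q 0.0.0.0: descend 0 ; hops seen [H0] ; pick H0
  Q 112.0.46.223: descend 011100000 ; hops seen [H0,H4] ; pick H4
  + 226.100.173.53/32 (H2) depth=32
  Q 226.100.0.13: descend 1110001001100100 ; hops seen [H2] ; pick H2
  + 226.96.0.0/12 (H1) depth=12
  + 226.100.0.0/16 (H0) depth=16
  - 0.0.0.0/1 clear@1
  + 224.0.0.0/5 (H0) depth=5
  Q 226.96.0.13: descend 1110001001100 ; hops seen [H0,H1] ; pick H1
  + 112.69.63.62/32 (H3) depth=32
  Q 112.69.63.62: descend 01110000010001010011111100111110 ; hops seen [H4,H3,H3] ; pick H3
  Q 226.100.173.53: descend 11100010011001001010110100110101 ; hops seen [H0,H1,H0,H2] ; pick H2
  + 112.69.63.62/32 (H0) depth=32
  + 112.0.0.0/8 (H4) depth=8
  - 224.0.0.0/5 clear@5
  Q 226.100.0.7: descend 1110001001100100 ; hops seen [H1,H0] ; pick H0
  + 112.69.0.0/16 (H1) depth=16
  - 112.69.0.0/16 clear@16
  + 226.100.0.0/16 (H0) depth=16
  Q 226.100.173.53: descend 11100010011001001010110100110101 ; hops seen [H1,H0,H2] ; pick H2
  - 226.100.173.53/32 clear@32
  Q 226.97.25.227: descend 1110001001100 ; hops seen [H1] ; pick H1
  + 112.0.0.0/9 (H1) depth=9
  Q 112.69.63.49: descend 0111000001000101001111110011 ; hops seen [H4,H1,H3] ; pick H3
  + 0.0.0.0/0 (H1) depth=0
  + 112.69.63.62/32 (H1) depth=32
  + 226.100.173.48/28 (H4) depth=28
  + 226.96.0.0/12 (H0) depth=12
  + 192.0.0.0/2 (H4) depth=2
  + 226.100.0.0/16 (H0) depth=16

== LOOKUPS ==
["H3","H0","H4","H2","H1","H3","H2","H0","H2","H1","H3"]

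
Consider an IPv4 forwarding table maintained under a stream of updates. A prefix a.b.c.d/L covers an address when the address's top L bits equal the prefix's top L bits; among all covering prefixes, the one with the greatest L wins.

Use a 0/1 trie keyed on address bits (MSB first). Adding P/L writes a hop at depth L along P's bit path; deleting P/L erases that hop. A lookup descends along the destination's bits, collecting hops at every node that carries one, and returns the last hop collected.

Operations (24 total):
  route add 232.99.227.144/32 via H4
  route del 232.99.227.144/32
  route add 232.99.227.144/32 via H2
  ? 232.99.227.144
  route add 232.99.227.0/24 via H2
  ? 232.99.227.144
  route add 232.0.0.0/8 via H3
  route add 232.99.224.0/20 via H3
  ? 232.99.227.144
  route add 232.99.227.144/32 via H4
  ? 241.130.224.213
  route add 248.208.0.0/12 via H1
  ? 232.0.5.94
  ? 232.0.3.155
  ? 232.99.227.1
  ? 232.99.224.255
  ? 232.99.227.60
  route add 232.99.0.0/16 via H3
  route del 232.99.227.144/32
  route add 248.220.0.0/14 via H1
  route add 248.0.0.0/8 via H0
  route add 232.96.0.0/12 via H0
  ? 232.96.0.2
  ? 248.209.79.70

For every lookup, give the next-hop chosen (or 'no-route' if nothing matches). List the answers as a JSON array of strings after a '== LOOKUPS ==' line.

Apply in order:
  add 232.99.227.144/32 -> H4 at depth 32
  - 232.99.227.144/32 clear@32
  add 232.99.227.144/32 -> H2 at depth 32
  Q 232.99.227.144: descend 11101000011000111110001110010000 ; hops seen [H2] ; pick H2
  add 232.99.227.0/24 -> H2 at depth 24
  Q 232.99.227.144: descend 11101000011000111110001110010000 ; hops seen [H2,H2] ; pick H2
  add 232.0.0.0/8 -> H3 at depth 8
  add 232.99.224.0/20 -> H3 at depth 20
  Q 232.99.227.144: descend 11101000011000111110001110010000 ; hops seen [H3,H3,H2,H2] ; pick H2
  add 232.99.227.144/32 -> H4 at depth 32
  Q 241.130.224.213: descend 111 ; hops seen [∅] ; pick no-route
  add 248.208.0.0/12 -> H1 at depth 12
  Q 232.0.5.94: descend 111010000 ; hops seen [H3] ; pick H3
  Q 232.0.3.155: descend 111010000 ; hops seen [H3] ; pick H3
  Q 232.99.227.1: descend 111010000110001111100011 ; hops seen [H3,H3,H2] ; pick H2
  Q 232.99.224.255: descend 1110100001100011111000 ; hops seen [H3,H3] ; pick H3
  Q 232.99.227.60: descend 111010000110001111100011 ; hops seen [H3,H3,H2] ; pick H2
  add 232.99.0.0/16 -> H3 at depth 16
  - 232.99.227.144/32 clear@32
  add 248.220.0.0/14 -> H1 at depth 14
  add 248.0.0.0/8 -> H0 at depth 8
  add 232.96.0.0/12 -> H0 at depth 12
  Q 232.96.0.2: descend 11101000011000 ; hops seen [H3,H0] ; pick H0
  Q 248.209.79.70: descend 111110001101 ; hops seen [H0,H1] ; pick H1

== LOOKUPS ==
["H2","H2","H2","no-route","H3","H3","H2","H3","H2","H0","H1"]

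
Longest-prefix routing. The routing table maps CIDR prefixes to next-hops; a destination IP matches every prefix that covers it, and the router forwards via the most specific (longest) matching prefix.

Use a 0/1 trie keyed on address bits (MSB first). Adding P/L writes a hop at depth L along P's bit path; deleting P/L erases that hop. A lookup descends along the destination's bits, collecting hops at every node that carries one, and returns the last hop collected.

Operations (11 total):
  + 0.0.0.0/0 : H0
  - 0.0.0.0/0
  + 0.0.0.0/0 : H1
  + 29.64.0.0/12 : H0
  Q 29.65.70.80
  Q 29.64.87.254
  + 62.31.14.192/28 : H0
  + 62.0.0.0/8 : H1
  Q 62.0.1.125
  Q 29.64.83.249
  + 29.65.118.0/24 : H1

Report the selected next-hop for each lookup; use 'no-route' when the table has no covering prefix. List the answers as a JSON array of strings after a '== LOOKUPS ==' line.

Apply in order:
  add 0.0.0.0/0 -> H0 at depth 0
  - 0.0.0.0/0 clear@0
  add 0.0.0.0/0 -> H1 at depth 0
  add 29.64.0.0/12 -> H0 at depth 12
  ? 29.65.70.80  path d0:H1→d1:-→d2:-→d3:-→d4:-→d5:-→d6:-→d7:-→d8:-→d9:-→d10:-→d11:-→d12:H0  best=H0
  ? 29.64.87.254  path d0:H1→d1:-→d2:-→d3:-→d4:-→d5:-→d6:-→d7:-→d8:-→d9:-→d10:-→d11:-→d12:H0  best=H0
  add 62.31.14.192/28 -> H0 at depth 28
  add 62.0.0.0/8 -> H1 at depth 8
  ? 62.0.1.125  path d0:H1→d1:-→d2:-→d3:-→d4:-→d5:-→d6:-→d7:-→d8:H1→d9:-→d10:-→d11:-  best=H1
  ? 29.64.83.249  path d0:H1→d1:-→d2:-→d3:-→d4:-→d5:-→d6:-→d7:-→d8:-→d9:-→d10:-→d11:-→d12:H0  best=H0
  add 29.65.118.0/24 -> H1 at depth 24

== LOOKUPS ==
["H0","H0","H1","H0"]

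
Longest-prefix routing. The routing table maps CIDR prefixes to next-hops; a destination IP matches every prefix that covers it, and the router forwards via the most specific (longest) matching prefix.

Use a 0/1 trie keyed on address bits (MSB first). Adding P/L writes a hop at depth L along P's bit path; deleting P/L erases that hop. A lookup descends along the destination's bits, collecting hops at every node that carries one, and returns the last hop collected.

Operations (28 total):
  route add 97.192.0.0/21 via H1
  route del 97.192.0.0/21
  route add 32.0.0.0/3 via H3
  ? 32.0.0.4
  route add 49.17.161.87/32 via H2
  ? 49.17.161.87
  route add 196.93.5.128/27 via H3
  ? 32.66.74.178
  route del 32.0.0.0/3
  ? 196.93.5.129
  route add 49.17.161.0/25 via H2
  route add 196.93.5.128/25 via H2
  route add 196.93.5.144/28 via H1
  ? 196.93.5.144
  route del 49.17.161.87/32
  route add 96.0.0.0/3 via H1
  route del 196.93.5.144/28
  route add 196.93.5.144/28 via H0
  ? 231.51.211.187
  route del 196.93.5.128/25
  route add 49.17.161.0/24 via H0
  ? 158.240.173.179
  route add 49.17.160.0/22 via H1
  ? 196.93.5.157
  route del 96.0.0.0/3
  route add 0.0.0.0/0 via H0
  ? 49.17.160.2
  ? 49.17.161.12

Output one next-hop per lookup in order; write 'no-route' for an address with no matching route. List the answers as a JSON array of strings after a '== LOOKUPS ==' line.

Process each operation:
  + 97.192.0.0/21 (H1) depth=21
  - 97.192.0.0/21 clear@21
  + 32.0.0.0/3 (H3) depth=3
  ? 32.0.0.4  path d0:-→d1:-→d2:-→d3:H3  best=H3
  + 49.17.161.87/32 (H2) depth=32
  ? 49.17.161.87  path d0:-→d1:-→d2:-→d3:H3→d4:-→d5:-→d6:-→d7:-→d8:-→d9:-→d10:-→d11:-→d12:-→d13:-→d14:-→d15:-→d16:-→d17:-→d18:-→d19:-→d20:-→d21:-→d22:-→d23:-→d24:-→d25:-→d26:-→d27:-→d28:-→d29:-→d30:-→d31:-→d32:H2  best=H2
  + 196.93.5.128/27 (H3) depth=27
  ? 32.66.74.178  path d0:-→d1:-→d2:-→d3:H3  best=H3
  - 32.0.0.0/3 clear@3
  ? 196.93.5.129  path d0:-→d1:-→d2:-→d3:-→d4:-→d5:-→d6:-→d7:-→d8:-→d9:-→d10:-→d11:-→d12:-→d13:-→d14:-→d15:-→d16:-→d17:-→d18:-→d19:-→d20:-→d21:-→d22:-→d23:-→d24:-→d25:-→d26:-→d27:H3  best=H3
  + 49.17.161.0/25 (H2) depth=25
  + 196.93.5.128/25 (H2) depth=25
  + 196.93.5.144/28 (H1) depth=28
  ? 196.93.5.144  path d0:-→d1:-→d2:-→d3:-→d4:-→d5:-→d6:-→d7:-→d8:-→d9:-→d10:-→d11:-→d12:-→d13:-→d14:-→d15:-→d16:-→d17:-→d18:-→d19:-→d20:-→d21:-→d22:-→d23:-→d24:-→d25:H2→d26:-→d27:H3→d28:H1  best=H1
  - 49.17.161.87/32 clear@32
  + 96.0.0.0/3 (H1) depth=3
  - 196.93.5.144/28 clear@28
  + 196.93.5.144/28 (H0) depth=28
  ? 231.51.211.187  path d0:-→d1:-→d2:-  best=no-route
  - 196.93.5.128/25 clear@25
  + 49.17.161.0/24 (H0) depth=24
  ? 158.240.173.179  path d0:-→d1:-  best=no-route
  + 49.17.160.0/22 (H1) depth=22
  ? 196.93.5.157  path d0:-→d1:-→d2:-→d3:-→d4:-→d5:-→d6:-→d7:-→d8:-→d9:-→d10:-→d11:-→d12:-→d13:-→d14:-→d15:-→d16:-→d17:-→d18:-→d19:-→d20:-→d21:-→d22:-→d23:-→d24:-→d25:-→d26:-→d27:H3→d28:H0  best=H0
  - 96.0.0.0/3 clear@3
  + 0.0.0.0/0 (H0) depth=0
  ? 49.17.160.2  path d0:H0→d1:-→d2:-→d3:-→d4:-→d5:-→d6:-→d7:-→d8:-→d9:-→d10:-→d11:-→d12:-→d13:-→d14:-→d15:-→d16:-→d17:-→d18:-→d19:-→d20:-→d21:-→d22:H1→d23:-  best=H1
  ? 49.17.161.12  path d0:H0→d1:-→d2:-→d3:-→d4:-→d5:-→d6:-→d7:-→d8:-→d9:-→d10:-→d11:-→d12:-→d13:-→d14:-→d15:-→d16:-→d17:-→d18:-→d19:-→d20:-→d21:-→d22:H1→d23:-→d24:H0→d25:H2  best=H2

== LOOKUPS ==
["H3","H2","H3","H3","H1","no-route","no-route","H0","H1","H2"]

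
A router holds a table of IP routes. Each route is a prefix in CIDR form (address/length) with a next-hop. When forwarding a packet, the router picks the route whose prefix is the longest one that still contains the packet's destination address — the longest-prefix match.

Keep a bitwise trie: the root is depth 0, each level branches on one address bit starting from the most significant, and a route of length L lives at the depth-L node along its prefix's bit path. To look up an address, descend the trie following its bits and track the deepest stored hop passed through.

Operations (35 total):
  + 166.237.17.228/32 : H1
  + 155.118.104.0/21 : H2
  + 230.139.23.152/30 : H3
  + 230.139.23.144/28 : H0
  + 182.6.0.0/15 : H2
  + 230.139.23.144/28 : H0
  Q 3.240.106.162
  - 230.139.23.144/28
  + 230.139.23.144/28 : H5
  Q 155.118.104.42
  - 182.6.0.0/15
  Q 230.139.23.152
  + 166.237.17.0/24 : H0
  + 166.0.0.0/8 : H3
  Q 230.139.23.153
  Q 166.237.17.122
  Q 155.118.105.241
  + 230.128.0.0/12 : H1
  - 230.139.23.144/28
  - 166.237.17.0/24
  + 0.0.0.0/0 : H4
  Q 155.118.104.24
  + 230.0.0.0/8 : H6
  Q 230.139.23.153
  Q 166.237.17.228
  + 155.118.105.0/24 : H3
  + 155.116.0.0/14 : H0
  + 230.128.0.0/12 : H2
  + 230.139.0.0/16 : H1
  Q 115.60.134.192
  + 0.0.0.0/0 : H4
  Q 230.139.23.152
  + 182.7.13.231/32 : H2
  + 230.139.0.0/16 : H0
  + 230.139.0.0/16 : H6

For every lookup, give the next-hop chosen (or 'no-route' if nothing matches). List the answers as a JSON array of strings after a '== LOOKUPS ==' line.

Trace:
  + 166.237.17.228/32 (H1) depth=32
  + 155.118.104.0/21 (H2) depth=21
  + 230.139.23.152/30 (H3) depth=30
  + 230.139.23.144/28 (H0) depth=28
  + 182.6.0.0/15 (H2) depth=15
  + 230.139.23.144/28 (H0) depth=28
  lookup 3.240.106.162: bits ε walk d0:- -> no-route
  del 230.139.23.144/28 (clear depth 28)
  + 230.139.23.144/28 (H5) depth=28
  lookup 155.118.104.42: bits 100110110111011001101 walk d0:-→d1:-→d2:-→d3:-→d4:-→d5:-→d6:-→d7:-→d8:-→d9:-→d10:-→d11:-→d12:-→d13:-→d14:-→d15:-→d16:-→d17:-→d18:-→d19:-→d20:-→d21:H2 -> H2
  del 182.6.0.0/15 (clear depth 15)
  lookup 230.139.23.152: bits 111001101000101100010111100110 walk d0:-→d1:-→d2:-→d3:-→d4:-→d5:-→d6:-→d7:-→d8:-→d9:-→d10:-→d11:-→d12:-→d13:-→d14:-→d15:-→d16:-→d17:-→d18:-→d19:-→d20:-→d21:-→d22:-→d23:-→d24:-→d25:-→d26:-→d27:-→d28:H5→d29:-→d30:H3 -> H3
  + 166.237.17.0/24 (H0) depth=24
  + 166.0.0.0/8 (H3) depth=8
  lookup 230.139.23.153: bits 111001101000101100010111100110 walk d0:-→d1:-→d2:-→d3:-→d4:-→d5:-→d6:-→d7:-→d8:-→d9:-→d10:-→d11:-→d12:-→d13:-→d14:-→d15:-→d16:-→d17:-→d18:-→d19:-→d20:-→d21:-→d22:-→d23:-→d24:-→d25:-→d26:-→d27:-→d28:H5→d29:-→d30:H3 -> H3
  lookup 166.237.17.122: bits 101001101110110100010001 walk d0:-→d1:-→d2:-→d3:-→d4:-→d5:-→d6:-→d7:-→d8:H3→d9:-→d10:-→d11:-→d12:-→d13:-→d14:-→d15:-→d16:-→d17:-→d18:-→d19:-→d20:-→d21:-→d22:-→d23:-→d24:H0 -> H0
  lookup 155.118.105.241: bits 100110110111011001101 walk d0:-→d1:-→d2:-→d3:-→d4:-→d5:-→d6:-→d7:-→d8:-→d9:-→d10:-→d11:-→d12:-→d13:-→d14:-→d15:-→d16:-→d17:-→d18:-→d19:-→d20:-→d21:H2 -> H2
  + 230.128.0.0/12 (H1) depth=12
  del 230.139.23.144/28 (clear depth 28)
  del 166.237.17.0/24 (clear depth 24)
  + 0.0.0.0/0 (H4) depth=0
  lookup 155.118.104.24: bits 100110110111011001101 walk d0:H4→d1:-→d2:-→d3:-→d4:-→d5:-→d6:-→d7:-→d8:-→d9:-→d10:-→d11:-→d12:-→d13:-→d14:-→d15:-→d16:-→d17:-→d18:-→d19:-→d20:-→d21:H2 -> H2
  + 230.0.0.0/8 (H6) depth=8
  lookup 230.139.23.153: bits 111001101000101100010111100110 walk d0:H4→d1:-→d2:-→d3:-→d4:-→d5:-→d6:-→d7:-→d8:H6→d9:-→d10:-→d11:-→d12:H1→d13:-→d14:-→d15:-→d16:-→d17:-→d18:-→d19:-→d20:-→d21:-→d22:-→d23:-→d24:-→d25:-→d26:-→d27:-→d28:-→d29:-→d30:H3 -> H3
  lookup 166.237.17.228: bits 10100110111011010001000111100100 walk d0:H4→d1:-→d2:-→d3:-→d4:-→d5:-→d6:-→d7:-→d8:H3→d9:-→d10:-→d11:-→d12:-→d13:-→d14:-→d15:-→d16:-→d17:-→d18:-→d19:-→d20:-→d21:-→d22:-→d23:-→d24:-→d25:-→d26:-→d27:-→d28:-→d29:-→d30:-→d31:-→d32:H1 -> H1
  + 155.118.105.0/24 (H3) depth=24
  + 155.116.0.0/14 (H0) depth=14
  + 230.128.0.0/12 (H2) depth=12
  + 230.139.0.0/16 (H1) depth=16
  lookup 115.60.134.192: bits ε walk d0:H4 -> H4
  + 0.0.0.0/0 (H4) depth=0
  lookup 230.139.23.152: bits 111001101000101100010111100110 walk d0:H4→d1:-→d2:-→d3:-→d4:-→d5:-→d6:-→d7:-→d8:H6→d9:-→d10:-→d11:-→d12:H2→d13:-→d14:-→d15:-→d16:H1→d17:-→d18:-→d19:-→d20:-→d21:-→d22:-→d23:-→d24:-→d25:-→d26:-→d27:-→d28:-→d29:-→d30:H3 -> H3
  + 182.7.13.231/32 (H2) depth=32
  + 230.139.0.0/16 (H0) depth=16
  + 230.139.0.0/16 (H6) depth=16

== LOOKUPS ==
["no-route","H2","H3","H3","H0","H2","H2","H3","H1","H4","H3"]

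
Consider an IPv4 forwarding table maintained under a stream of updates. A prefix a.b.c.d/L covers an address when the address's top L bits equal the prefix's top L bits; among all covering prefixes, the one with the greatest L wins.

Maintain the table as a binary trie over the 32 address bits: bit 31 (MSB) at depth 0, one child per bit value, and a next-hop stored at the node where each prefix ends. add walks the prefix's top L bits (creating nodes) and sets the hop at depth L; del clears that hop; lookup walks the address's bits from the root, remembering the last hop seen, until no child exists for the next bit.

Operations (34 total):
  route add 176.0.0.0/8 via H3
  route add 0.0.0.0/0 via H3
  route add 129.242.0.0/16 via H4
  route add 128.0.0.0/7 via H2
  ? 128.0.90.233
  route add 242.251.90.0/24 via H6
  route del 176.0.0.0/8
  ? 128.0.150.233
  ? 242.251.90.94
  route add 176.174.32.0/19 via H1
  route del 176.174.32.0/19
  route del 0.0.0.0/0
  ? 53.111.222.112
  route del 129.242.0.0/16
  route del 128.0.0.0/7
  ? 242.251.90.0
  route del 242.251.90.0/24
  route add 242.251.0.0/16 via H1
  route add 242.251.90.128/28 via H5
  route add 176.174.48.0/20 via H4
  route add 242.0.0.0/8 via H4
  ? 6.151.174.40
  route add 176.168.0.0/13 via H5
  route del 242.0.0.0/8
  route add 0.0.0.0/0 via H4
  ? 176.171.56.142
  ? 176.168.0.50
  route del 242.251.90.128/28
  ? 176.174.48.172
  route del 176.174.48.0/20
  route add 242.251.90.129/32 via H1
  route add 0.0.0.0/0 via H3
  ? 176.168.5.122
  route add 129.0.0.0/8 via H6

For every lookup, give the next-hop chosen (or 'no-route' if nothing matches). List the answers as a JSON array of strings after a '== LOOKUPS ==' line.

Process each operation:
  + 176.0.0.0/8 (H3) depth=8
  + 0.0.0.0/0 (H3) depth=0
  + 129.242.0.0/16 (H4) depth=16
  + 128.0.0.0/7 (H2) depth=7
  lookup 128.0.90.233: bits 1000000 walk d0:H3→d1:-→d2:-→d3:-→d4:-→d5:-→d6:-→d7:H2 -> H2
  + 242.251.90.0/24 (H6) depth=24
  del 176.0.0.0/8 (clear depth 8)
  lookup 128.0.150.233: bits 1000000 walk d0:H3→d1:-→d2:-→d3:-→d4:-→d5:-→d6:-→d7:H2 -> H2
  lookup 242.251.90.94: bits 111100101111101101011010 walk d0:H3→d1:-→d2:-→d3:-→d4:-→d5:-→d6:-→d7:-→d8:-→d9:-→d10:-→d11:-→d12:-→d13:-→d14:-→d15:-→d16:-→d17:-→d18:-→d19:-→d20:-→d21:-→d22:-→d23:-→d24:H6 -> H6
  + 176.174.32.0/19 (H1) depth=19
  del 176.174.32.0/19 (clear depth 19)
  del 0.0.0.0/0 (clear depth 0)
  lookup 53.111.222.112: bits ε walk d0:- -> no-route
  del 129.242.0.0/16 (clear depth 16)
  del 128.0.0.0/7 (clear depth 7)
  lookup 242.251.90.0: bits 111100101111101101011010 walk d0:-→d1:-→d2:-→d3:-→d4:-→d5:-→d6:-→d7:-→d8:-→d9:-→d10:-→d11:-→d12:-→d13:-→d14:-→d15:-→d16:-→d17:-→d18:-→d19:-→d20:-→d21:-→d22:-→d23:-→d24:H6 -> H6
  del 242.251.90.0/24 (clear depth 24)
  + 242.251.0.0/16 (H1) depth=16
  + 242.251.90.128/28 (H5) depth=28
  + 176.174.48.0/20 (H4) depth=20
  + 242.0.0.0/8 (H4) depth=8
  lookup 6.151.174.40: bits ε walk d0:- -> no-route
  + 176.168.0.0/13 (H5) depth=13
  del 242.0.0.0/8 (clear depth 8)
  + 0.0.0.0/0 (H4) depth=0
  lookup 176.171.56.142: bits 1011000010101 walk d0:H4→d1:-→d2:-→d3:-→d4:-→d5:-→d6:-→d7:-→d8:-→d9:-→d10:-→d11:-→d12:-→d13:H5 -> H5
  lookup 176.168.0.50: bits 1011000010101 walk d0:H4→d1:-→d2:-→d3:-→d4:-→d5:-→d6:-→d7:-→d8:-→d9:-→d10:-→d11:-→d12:-→d13:H5 -> H5
  del 242.251.90.128/28 (clear depth 28)
  lookup 176.174.48.172: bits 10110000101011100011 walk d0:H4→d1:-→d2:-→d3:-→d4:-→d5:-→d6:-→d7:-→d8:-→d9:-→d10:-→d11:-→d12:-→d13:H5→d14:-→d15:-→d16:-→d17:-→d18:-→d19:-→d20:H4 -> H4
  del 176.174.48.0/20 (clear depth 20)
  + 242.251.90.129/32 (H1) depth=32
  + 0.0.0.0/0 (H3) depth=0
  lookup 176.168.5.122: bits 1011000010101 walk d0:H3→d1:-→d2:-→d3:-→d4:-→d5:-→d6:-→d7:-→d8:-→d9:-→d10:-→d11:-→d12:-→d13:H5 -> H5
  + 129.0.0.0/8 (H6) depth=8

== LOOKUPS ==
["H2","H2","H6","no-route","H6","no-route","H5","H5","H4","H5"]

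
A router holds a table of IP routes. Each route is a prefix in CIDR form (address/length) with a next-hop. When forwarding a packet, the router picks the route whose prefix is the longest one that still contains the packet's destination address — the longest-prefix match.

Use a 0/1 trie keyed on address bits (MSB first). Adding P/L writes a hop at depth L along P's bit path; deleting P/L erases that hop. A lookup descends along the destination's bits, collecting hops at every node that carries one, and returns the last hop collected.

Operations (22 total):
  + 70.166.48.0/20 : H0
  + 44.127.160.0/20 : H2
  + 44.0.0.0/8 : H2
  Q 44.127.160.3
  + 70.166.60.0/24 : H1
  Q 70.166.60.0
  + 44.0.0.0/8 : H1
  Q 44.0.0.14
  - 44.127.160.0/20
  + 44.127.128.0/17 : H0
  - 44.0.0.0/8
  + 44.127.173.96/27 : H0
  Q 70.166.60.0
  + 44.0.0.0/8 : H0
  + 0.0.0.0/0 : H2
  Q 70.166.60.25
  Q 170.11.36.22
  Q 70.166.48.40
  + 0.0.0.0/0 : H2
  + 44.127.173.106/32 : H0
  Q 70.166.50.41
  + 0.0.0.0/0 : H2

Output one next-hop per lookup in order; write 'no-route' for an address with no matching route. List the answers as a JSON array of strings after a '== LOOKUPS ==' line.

Trace:
  add 70.166.48.0/20 -> H0 at depth 20
  add 44.127.160.0/20 -> H2 at depth 20
  add 44.0.0.0/8 -> H2 at depth 8
  lookup 44.127.160.3: bits 00101100011111111010 walk d0:-→d1:-→d2:-→d3:-→d4:-→d5:-→d6:-→d7:-→d8:H2→d9:-→d10:-→d11:-→d12:-→d13:-→d14:-→d15:-→d16:-→d17:-→d18:-→d19:-→d20:H2 -> H2
  add 70.166.60.0/24 -> H1 at depth 24
  lookup 70.166.60.0: bits 010001101010011000111100 walk d0:-→d1:-→d2:-→d3:-→d4:-→d5:-→d6:-→d7:-→d8:-→d9:-→d10:-→d11:-→d12:-→d13:-→d14:-→d15:-→d16:-→d17:-→d18:-→d19:-→d20:H0→d21:-→d22:-→d23:-→d24:H1 -> H1
  add 44.0.0.0/8 -> H1 at depth 8
  lookup 44.0.0.14: bits 001011000 walk d0:-→d1:-→d2:-→d3:-→d4:-→d5:-→d6:-→d7:-→d8:H1→d9:- -> H1
  - 44.127.160.0/20 clear@20
  add 44.127.128.0/17 -> H0 at depth 17
  - 44.0.0.0/8 clear@8
  add 44.127.173.96/27 -> H0 at depth 27
  lookup 70.166.60.0: bits 010001101010011000111100 walk d0:-→d1:-→d2:-→d3:-→d4:-→d5:-→d6:-→d7:-→d8:-→d9:-→d10:-→d11:-→d12:-→d13:-→d14:-→d15:-→d16:-→d17:-→d18:-→d19:-→d20:H0→d21:-→d22:-→d23:-→d24:H1 -> H1
  add 44.0.0.0/8 -> H0 at depth 8
  add 0.0.0.0/0 -> H2 at depth 0
  lookup 70.166.60.25: bits 010001101010011000111100 walk d0:H2→d1:-→d2:-→d3:-→d4:-→d5:-→d6:-→d7:-→d8:-→d9:-→d10:-→d11:-→d12:-→d13:-→d14:-→d15:-→d16:-→d17:-→d18:-→d19:-→d20:H0→d21:-→d22:-→d23:-→d24:H1 -> H1
  lookup 170.11.36.22: bits ε walk d0:H2 -> H2
  lookup 70.166.48.40: bits 01000110101001100011 walk d0:H2→d1:-→d2:-→d3:-→d4:-→d5:-→d6:-→d7:-→d8:-→d9:-→d10:-→d11:-→d12:-→d13:-→d14:-→d15:-→d16:-→d17:-→d18:-→d19:-→d20:H0 -> H0
  add 0.0.0.0/0 -> H2 at depth 0
  add 44.127.173.106/32 -> H0 at depth 32
  lookup 70.166.50.41: bits 01000110101001100011 walk d0:H2→d1:-→d2:-→d3:-→d4:-→d5:-→d6:-→d7:-→d8:-→d9:-→d10:-→d11:-→d12:-→d13:-→d14:-→d15:-→d16:-→d17:-→d18:-→d19:-→d20:H0 -> H0
  add 0.0.0.0/0 -> H2 at depth 0

== LOOKUPS ==
["H2","H1","H1","H1","H1","H2","H0","H0"]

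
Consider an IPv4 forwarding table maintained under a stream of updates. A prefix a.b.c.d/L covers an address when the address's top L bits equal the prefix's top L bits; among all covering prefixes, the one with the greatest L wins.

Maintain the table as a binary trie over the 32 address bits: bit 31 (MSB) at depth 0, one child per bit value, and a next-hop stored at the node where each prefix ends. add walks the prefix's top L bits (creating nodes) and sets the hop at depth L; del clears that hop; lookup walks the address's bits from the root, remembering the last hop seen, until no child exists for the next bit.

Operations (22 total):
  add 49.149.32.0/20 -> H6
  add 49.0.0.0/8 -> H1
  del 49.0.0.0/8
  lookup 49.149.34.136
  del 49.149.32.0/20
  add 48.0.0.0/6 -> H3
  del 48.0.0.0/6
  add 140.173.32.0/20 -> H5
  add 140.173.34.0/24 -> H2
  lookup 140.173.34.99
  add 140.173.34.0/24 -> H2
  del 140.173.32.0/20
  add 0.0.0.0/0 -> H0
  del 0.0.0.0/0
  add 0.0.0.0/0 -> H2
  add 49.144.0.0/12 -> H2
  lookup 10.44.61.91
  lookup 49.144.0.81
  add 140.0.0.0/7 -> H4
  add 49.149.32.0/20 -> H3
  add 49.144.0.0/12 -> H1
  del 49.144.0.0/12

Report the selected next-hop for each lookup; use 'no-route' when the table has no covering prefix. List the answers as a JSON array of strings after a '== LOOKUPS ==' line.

Apply in order:
  add 49.149.32.0/20 -> H6 at depth 20
  add 49.0.0.0/8 -> H1 at depth 8
  - 49.0.0.0/8 clear@8
  ? 49.149.34.136  path d0:-→d1:-→d2:-→d3:-→d4:-→d5:-→d6:-→d7:-→d8:-→d9:-→d10:-→d11:-→d12:-→d13:-→d14:-→d15:-→d16:-→d17:-→d18:-→d19:-→d20:H6  best=H6
  - 49.149.32.0/20 clear@20
  add 48.0.0.0/6 -> H3 at depth 6
  - 48.0.0.0/6 clear@6
  add 140.173.32.0/20 -> H5 at depth 20
  add 140.173.34.0/24 -> H2 at depth 24
  ? 140.173.34.99  path d0:-→d1:-→d2:-→d3:-→d4:-→d5:-→d6:-→d7:-→d8:-→d9:-→d10:-→d11:-→d12:-→d13:-→d14:-→d15:-→d16:-→d17:-→d18:-→d19:-→d20:H5→d21:-→d22:-→d23:-→d24:H2  best=H2
  add 140.173.34.0/24 -> H2 at depth 24
  - 140.173.32.0/20 clear@20
  add 0.0.0.0/0 -> H0 at depth 0
  - 0.0.0.0/0 clear@0
  add 0.0.0.0/0 -> H2 at depth 0
  add 49.144.0.0/12 -> H2 at depth 12
  ? 10.44.61.91  path d0:H2→d1:-→d2:-  best=H2
  ? 49.144.0.81  path d0:H2→d1:-→d2:-→d3:-→d4:-→d5:-→d6:-→d7:-→d8:-→d9:-→d10:-→d11:-→d12:H2→d13:-  best=H2
  add 140.0.0.0/7 -> H4 at depth 7
  add 49.149.32.0/20 -> H3 at depth 20
  add 49.144.0.0/12 -> H1 at depth 12
  - 49.144.0.0/12 clear@12

== LOOKUPS ==
["H6","H2","H2","H2"]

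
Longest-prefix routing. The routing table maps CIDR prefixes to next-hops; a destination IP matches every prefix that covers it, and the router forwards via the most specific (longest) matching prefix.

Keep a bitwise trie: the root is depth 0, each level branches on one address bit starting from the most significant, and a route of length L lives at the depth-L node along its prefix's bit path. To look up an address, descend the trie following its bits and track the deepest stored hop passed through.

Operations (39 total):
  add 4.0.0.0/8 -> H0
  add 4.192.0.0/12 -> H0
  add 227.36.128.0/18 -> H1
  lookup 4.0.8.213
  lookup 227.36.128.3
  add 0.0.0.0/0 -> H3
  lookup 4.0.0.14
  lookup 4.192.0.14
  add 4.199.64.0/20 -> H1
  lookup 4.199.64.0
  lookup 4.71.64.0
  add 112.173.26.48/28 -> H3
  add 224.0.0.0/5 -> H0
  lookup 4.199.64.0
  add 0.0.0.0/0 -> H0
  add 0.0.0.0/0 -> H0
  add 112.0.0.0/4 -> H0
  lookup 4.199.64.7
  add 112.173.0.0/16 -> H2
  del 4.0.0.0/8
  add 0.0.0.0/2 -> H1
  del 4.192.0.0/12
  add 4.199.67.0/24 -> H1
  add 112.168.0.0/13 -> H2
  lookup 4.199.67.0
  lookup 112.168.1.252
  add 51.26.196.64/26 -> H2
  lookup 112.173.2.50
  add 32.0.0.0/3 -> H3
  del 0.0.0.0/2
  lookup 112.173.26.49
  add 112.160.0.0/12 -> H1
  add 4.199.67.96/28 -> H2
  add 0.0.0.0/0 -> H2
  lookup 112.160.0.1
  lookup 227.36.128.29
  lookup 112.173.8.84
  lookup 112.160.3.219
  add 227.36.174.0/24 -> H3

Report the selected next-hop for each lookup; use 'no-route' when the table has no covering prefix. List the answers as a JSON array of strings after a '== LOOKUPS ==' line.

Apply in order:
  add 4.0.0.0/8 -> H0 at depth 8
  add 4.192.0.0/12 -> H0 at depth 12
  add 227.36.128.0/18 -> H1 at depth 18
  lookup 4.0.8.213: bits 00000100 walk d0:-→d1:-→d2:-→d3:-→d4:-→d5:-→d6:-→d7:-→d8:H0 -> H0
  lookup 227.36.128.3: bits 111000110010010010 walk d0:-→d1:-→d2:-→d3:-→d4:-→d5:-→d6:-→d7:-→d8:-→d9:-→d10:-→d11:-→d12:-→d13:-→d14:-→d15:-→d16:-→d17:-→d18:H1 -> H1
  add 0.0.0.0/0 -> H3 at depth 0
  lookup 4.0.0.14: bits 00000100 walk d0:H3→d1:-→d2:-→d3:-→d4:-→d5:-→d6:-→d7:-→d8:H0 -> H0
  lookup 4.192.0.14: bits 000001001100 walk d0:H3→d1:-→d2:-→d3:-→d4:-→d5:-→d6:-→d7:-→d8:H0→d9:-→d10:-→d11:-→d12:H0 -> H0
  add 4.199.64.0/20 -> H1 at depth 20
  lookup 4.199.64.0: bits 00000100110001110100 walk d0:H3→d1:-→d2:-→d3:-→d4:-→d5:-→d6:-→d7:-→d8:H0→d9:-→d10:-→d11:-→d12:H0→d13:-→d14:-→d15:-→d16:-→d17:-→d18:-→d19:-→d20:H1 -> H1
  lookup 4.71.64.0: bits 00000100 walk d0:H3→d1:-→d2:-→d3:-→d4:-→d5:-→d6:-→d7:-→d8:H0 -> H0
  add 112.173.26.48/28 -> H3 at depth 28
  add 224.0.0.0/5 -> H0 at depth 5
  lookup 4.199.64.0: bits 00000100110001110100 walk d0:H3→d1:-→d2:-→d3:-→d4:-→d5:-→d6:-→d7:-→d8:H0→d9:-→d10:-→d11:-→d12:H0→d13:-→d14:-→d15:-→d16:-→d17:-→d18:-→d19:-→d20:H1 -> H1
  add 0.0.0.0/0 -> H0 at depth 0
  add 0.0.0.0/0 -> H0 at depth 0
  add 112.0.0.0/4 -> H0 at depth 4
  lookup 4.199.64.7: bits 00000100110001110100 walk d0:H0→d1:-→d2:-→d3:-→d4:-→d5:-→d6:-→d7:-→d8:H0→d9:-→d10:-→d11:-→d12:H0→d13:-→d14:-→d15:-→d16:-→d17:-→d18:-→d19:-→d20:H1 -> H1
  add 112.173.0.0/16 -> H2 at depth 16
  del 4.0.0.0/8 (clear depth 8)
  add 0.0.0.0/2 -> H1 at depth 2
  del 4.192.0.0/12 (clear depth 12)
  add 4.199.67.0/24 -> H1 at depth 24
  add 112.168.0.0/13 -> H2 at depth 13
  lookup 4.199.67.0: bits 000001001100011101000011 walk d0:H0→d1:-→d2:H1→d3:-→d4:-→d5:-→d6:-→d7:-→d8:-→d9:-→d10:-→d11:-→d12:-→d13:-→d14:-→d15:-→d16:-→d17:-→d18:-→d19:-→d20:H1→d21:-→d22:-→d23:-→d24:H1 -> H1
  lookup 112.168.1.252: bits 0111000010101 walk d0:H0→d1:-→d2:-→d3:-→d4:H0→d5:-→d6:-→d7:-→d8:-→d9:-→d10:-→d11:-→d12:-→d13:H2 -> H2
  add 51.26.196.64/26 -> H2 at depth 26
  lookup 112.173.2.50: bits 0111000010101101000 walk d0:H0→d1:-→d2:-→d3:-→d4:H0→d5:-→d6:-→d7:-→d8:-→d9:-→d10:-→d11:-→d12:-→d13:H2→d14:-→d15:-→d16:H2→d17:-→d18:-→d19:- -> H2
  add 32.0.0.0/3 -> H3 at depth 3
  del 0.0.0.0/2 (clear depth 2)
  lookup 112.173.26.49: bits 0111000010101101000110100011 walk d0:H0→d1:-→d2:-→d3:-→d4:H0→d5:-→d6:-→d7:-→d8:-→d9:-→d10:-→d11:-→d12:-→d13:H2→d14:-→d15:-→d16:H2→d17:-→d18:-→d19:-→d20:-→d21:-→d22:-→d23:-→d24:-→d25:-→d26:-→d27:-→d28:H3 -> H3
  add 112.160.0.0/12 -> H1 at depth 12
  add 4.199.67.96/28 -> H2 at depth 28
  add 0.0.0.0/0 -> H2 at depth 0
  lookup 112.160.0.1: bits 011100001010 walk d0:H2→d1:-→d2:-→d3:-→d4:H0→d5:-→d6:-→d7:-→d8:-→d9:-→d10:-→d11:-→d12:H1 -> H1
  lookup 227.36.128.29: bits 111000110010010010 walk d0:H2→d1:-→d2:-→d3:-→d4:-→d5:H0→d6:-→d7:-→d8:-→d9:-→d10:-→d11:-→d12:-→d13:-→d14:-→d15:-→d16:-→d17:-→d18:H1 -> H1
  lookup 112.173.8.84: bits 0111000010101101000 walk d0:H2→d1:-→d2:-→d3:-→d4:H0→d5:-→d6:-→d7:-→d8:-→d9:-→d10:-→d11:-→d12:H1→d13:H2→d14:-→d15:-→d16:H2→d17:-→d18:-→d19:- -> H2
  lookup 112.160.3.219: bits 011100001010 walk d0:H2→d1:-→d2:-→d3:-→d4:H0→d5:-→d6:-→d7:-→d8:-→d9:-→d10:-→d11:-→d12:H1 -> H1
  add 227.36.174.0/24 -> H3 at depth 24

== LOOKUPS ==
["H0","H1","H0","H0","H1","H0","H1","H1","H1","H2","H2","H3","H1","H1","H2","H1"]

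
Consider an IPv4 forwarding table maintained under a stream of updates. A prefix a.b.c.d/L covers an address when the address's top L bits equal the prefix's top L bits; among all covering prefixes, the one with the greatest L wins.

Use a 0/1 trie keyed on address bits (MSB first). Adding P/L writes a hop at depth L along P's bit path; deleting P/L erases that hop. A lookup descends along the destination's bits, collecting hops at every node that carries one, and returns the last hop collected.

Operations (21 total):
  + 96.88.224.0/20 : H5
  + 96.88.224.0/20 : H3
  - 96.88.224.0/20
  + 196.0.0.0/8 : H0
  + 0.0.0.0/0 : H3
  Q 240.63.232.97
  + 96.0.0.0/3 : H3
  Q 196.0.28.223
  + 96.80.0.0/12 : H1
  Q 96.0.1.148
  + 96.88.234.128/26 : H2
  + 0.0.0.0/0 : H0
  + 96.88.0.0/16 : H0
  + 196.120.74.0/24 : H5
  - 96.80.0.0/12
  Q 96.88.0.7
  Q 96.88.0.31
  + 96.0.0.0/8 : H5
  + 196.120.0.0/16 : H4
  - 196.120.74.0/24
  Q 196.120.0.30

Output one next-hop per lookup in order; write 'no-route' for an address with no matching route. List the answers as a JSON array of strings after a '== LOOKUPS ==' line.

Process each operation:
  add 96.88.224.0/20 -> H5 at depth 20
  add 96.88.224.0/20 -> H3 at depth 20
  - 96.88.224.0/20 clear@20
  add 196.0.0.0/8 -> H0 at depth 8
  add 0.0.0.0/0 -> H3 at depth 0
  lookup 240.63.232.97: bits 11 walk d0:H3→d1:-→d2:- -> H3
  add 96.0.0.0/3 -> H3 at depth 3
  lookup 196.0.28.223: bits 11000100 walk d0:H3→d1:-→d2:-→d3:-→d4:-→d5:-→d6:-→d7:-→d8:H0 -> H0
  add 96.80.0.0/12 -> H1 at depth 12
  lookup 96.0.1.148: bits 011000000 walk d0:H3→d1:-→d2:-→d3:H3→d4:-→d5:-→d6:-→d7:-→d8:-→d9:- -> H3
  add 96.88.234.128/26 -> H2 at depth 26
  add 0.0.0.0/0 -> H0 at depth 0
  add 96.88.0.0/16 -> H0 at depth 16
  add 196.120.74.0/24 -> H5 at depth 24
  - 96.80.0.0/12 clear@12
  lookup 96.88.0.7: bits 0110000001011000 walk d0:H0→d1:-→d2:-→d3:H3→d4:-→d5:-→d6:-→d7:-→d8:-→d9:-→d10:-→d11:-→d12:-→d13:-→d14:-→d15:-→d16:H0 -> H0
  lookup 96.88.0.31: bits 0110000001011000 walk d0:H0→d1:-→d2:-→d3:H3→d4:-→d5:-→d6:-→d7:-→d8:-→d9:-→d10:-→d11:-→d12:-→d13:-→d14:-→d15:-→d16:H0 -> H0
  add 96.0.0.0/8 -> H5 at depth 8
  add 196.120.0.0/16 -> H4 at depth 16
  - 196.120.74.0/24 clear@24
  lookup 196.120.0.30: bits 11000100011110000 walk d0:H0→d1:-→d2:-→d3:-→d4:-→d5:-→d6:-→d7:-→d8:H0→d9:-→d10:-→d11:-→d12:-→d13:-→d14:-→d15:-→d16:H4→d17:- -> H4

== LOOKUPS ==
["H3","H0","H3","H0","H0","H4"]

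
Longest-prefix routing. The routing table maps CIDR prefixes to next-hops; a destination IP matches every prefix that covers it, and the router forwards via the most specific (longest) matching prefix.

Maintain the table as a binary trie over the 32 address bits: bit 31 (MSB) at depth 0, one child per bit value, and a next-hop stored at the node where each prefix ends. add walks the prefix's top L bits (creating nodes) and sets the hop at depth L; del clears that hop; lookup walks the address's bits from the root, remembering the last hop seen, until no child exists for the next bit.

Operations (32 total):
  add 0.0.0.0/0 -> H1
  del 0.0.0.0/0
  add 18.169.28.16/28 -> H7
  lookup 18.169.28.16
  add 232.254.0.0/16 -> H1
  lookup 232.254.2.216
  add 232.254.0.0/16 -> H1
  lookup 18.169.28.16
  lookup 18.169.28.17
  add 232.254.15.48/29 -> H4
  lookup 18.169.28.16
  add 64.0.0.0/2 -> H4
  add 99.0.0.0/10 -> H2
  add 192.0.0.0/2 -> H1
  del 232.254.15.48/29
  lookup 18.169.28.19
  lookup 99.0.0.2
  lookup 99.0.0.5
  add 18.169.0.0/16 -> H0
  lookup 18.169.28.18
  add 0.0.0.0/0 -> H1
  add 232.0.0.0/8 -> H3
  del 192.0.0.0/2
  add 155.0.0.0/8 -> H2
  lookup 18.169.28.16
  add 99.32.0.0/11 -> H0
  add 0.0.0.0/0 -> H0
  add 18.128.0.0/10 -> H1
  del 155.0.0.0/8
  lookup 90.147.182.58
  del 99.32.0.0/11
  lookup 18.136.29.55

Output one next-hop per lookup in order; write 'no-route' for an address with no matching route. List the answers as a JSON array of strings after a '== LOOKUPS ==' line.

Trace:
  + 0.0.0.0/0 (H1) depth=0
  del 0.0.0.0/0 (clear depth 0)
  + 18.169.28.16/28 (H7) depth=28
  ? 18.169.28.16  path d0:-→d1:-→d2:-→d3:-→d4:-→d5:-→d6:-→d7:-→d8:-→d9:-→d10:-→d11:-→d12:-→d13:-→d14:-→d15:-→d16:-→d17:-→d18:-→d19:-→d20:-→d21:-→d22:-→d23:-→d24:-→d25:-→d26:-→d27:-→d28:H7  best=H7
  + 232.254.0.0/16 (H1) depth=16
  ? 232.254.2.216  path d0:-→d1:-→d2:-→d3:-→d4:-→d5:-→d6:-→d7:-→d8:-→d9:-→d10:-→d11:-→d12:-→d13:-→d14:-→d15:-→d16:H1  best=H1
  + 232.254.0.0/16 (H1) depth=16
  ? 18.169.28.16  path d0:-→d1:-→d2:-→d3:-→d4:-→d5:-→d6:-→d7:-→d8:-→d9:-→d10:-→d11:-→d12:-→d13:-→d14:-→d15:-→d16:-→d17:-→d18:-→d19:-→d20:-→d21:-→d22:-→d23:-→d24:-→d25:-→d26:-→d27:-→d28:H7  best=H7
  ? 18.169.28.17  path d0:-→d1:-→d2:-→d3:-→d4:-→d5:-→d6:-→d7:-→d8:-→d9:-→d10:-→d11:-→d12:-→d13:-→d14:-→d15:-→d16:-→d17:-→d18:-→d19:-→d20:-→d21:-→d22:-→d23:-→d24:-→d25:-→d26:-→d27:-→d28:H7  best=H7
  + 232.254.15.48/29 (H4) depth=29
  ? 18.169.28.16  path d0:-→d1:-→d2:-→d3:-→d4:-→d5:-→d6:-→d7:-→d8:-→d9:-→d10:-→d11:-→d12:-→d13:-→d14:-→d15:-→d16:-→d17:-→d18:-→d19:-→d20:-→d21:-→d22:-→d23:-→d24:-→d25:-→d26:-→d27:-→d28:H7  best=H7
  + 64.0.0.0/2 (H4) depth=2
  + 99.0.0.0/10 (H2) depth=10
  + 192.0.0.0/2 (H1) depth=2
  del 232.254.15.48/29 (clear depth 29)
  ? 18.169.28.19  path d0:-→d1:-→d2:-→d3:-→d4:-→d5:-→d6:-→d7:-→d8:-→d9:-→d10:-→d11:-→d12:-→d13:-→d14:-→d15:-→d16:-→d17:-→d18:-→d19:-→d20:-→d21:-→d22:-→d23:-→d24:-→d25:-→d26:-→d27:-→d28:H7  best=H7
  ? 99.0.0.2  path d0:-→d1:-→d2:H4→d3:-→d4:-→d5:-→d6:-→d7:-→d8:-→d9:-→d10:H2  best=H2
  ? 99.0.0.5  path d0:-→d1:-→d2:H4→d3:-→d4:-→d5:-→d6:-→d7:-→d8:-→d9:-→d10:H2  best=H2
  + 18.169.0.0/16 (H0) depth=16
  ? 18.169.28.18  path d0:-→d1:-→d2:-→d3:-→d4:-→d5:-→d6:-→d7:-→d8:-→d9:-→d10:-→d11:-→d12:-→d13:-→d14:-→d15:-→d16:H0→d17:-→d18:-→d19:-→d20:-→d21:-→d22:-→d23:-→d24:-→d25:-→d26:-→d27:-→d28:H7  best=H7
  + 0.0.0.0/0 (H1) depth=0
  + 232.0.0.0/8 (H3) depth=8
  del 192.0.0.0/2 (clear depth 2)
  + 155.0.0.0/8 (H2) depth=8
  ? 18.169.28.16  path d0:H1→d1:-→d2:-→d3:-→d4:-→d5:-→d6:-→d7:-→d8:-→d9:-→d10:-→d11:-→d12:-→d13:-→d14:-→d15:-→d16:H0→d17:-→d18:-→d19:-→d20:-→d21:-→d22:-→d23:-→d24:-→d25:-→d26:-→d27:-→d28:H7  best=H7
  + 99.32.0.0/11 (H0) depth=11
  + 0.0.0.0/0 (H0) depth=0
  + 18.128.0.0/10 (H1) depth=10
  del 155.0.0.0/8 (clear depth 8)
  ? 90.147.182.58  path d0:H0→d1:-→d2:H4  best=H4
  del 99.32.0.0/11 (clear depth 11)
  ? 18.136.29.55  path d0:H0→d1:-→d2:-→d3:-→d4:-→d5:-→d6:-→d7:-→d8:-→d9:-→d10:H1  best=H1

== LOOKUPS ==
["H7","H1","H7","H7","H7","H7","H2","H2","H7","H7","H4","H1"]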